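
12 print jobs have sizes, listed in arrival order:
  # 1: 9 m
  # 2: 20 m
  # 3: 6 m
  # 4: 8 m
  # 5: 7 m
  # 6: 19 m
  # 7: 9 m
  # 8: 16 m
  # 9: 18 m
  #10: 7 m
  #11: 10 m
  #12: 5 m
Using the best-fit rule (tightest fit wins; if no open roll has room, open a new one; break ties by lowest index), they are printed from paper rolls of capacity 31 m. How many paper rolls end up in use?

5

  9 → roll 1 (new)  [load 9/31]
  20 → roll 1  [load 29/31]
  6 → roll 2 (new)  [load 6/31]
  8 → roll 2  [load 14/31]
  7 → roll 2  [load 21/31]
  19 → roll 3 (new)  [load 19/31]
  9 → roll 2  [load 30/31]
  16 → roll 4 (new)  [load 16/31]
  18 → roll 5 (new)  [load 18/31]
  7 → roll 3  [load 26/31]
  10 → roll 5  [load 28/31]
  5 → roll 3  [load 31/31]
5 paper rolls opened.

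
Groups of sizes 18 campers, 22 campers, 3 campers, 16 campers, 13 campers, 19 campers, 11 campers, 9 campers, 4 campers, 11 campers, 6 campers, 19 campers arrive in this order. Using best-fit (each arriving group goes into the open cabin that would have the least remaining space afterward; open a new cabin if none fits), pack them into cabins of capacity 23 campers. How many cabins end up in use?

7

  18 → cabin 1 (new)  [load 18/23]
  22 → cabin 2 (new)  [load 22/23]
  3 → cabin 1  [load 21/23]
  16 → cabin 3 (new)  [load 16/23]
  13 → cabin 4 (new)  [load 13/23]
  19 → cabin 5 (new)  [load 19/23]
  11 → cabin 6 (new)  [load 11/23]
  9 → cabin 4  [load 22/23]
  4 → cabin 5  [load 23/23]
  11 → cabin 6  [load 22/23]
  6 → cabin 3  [load 22/23]
  19 → cabin 7 (new)  [load 19/23]
7 cabins opened.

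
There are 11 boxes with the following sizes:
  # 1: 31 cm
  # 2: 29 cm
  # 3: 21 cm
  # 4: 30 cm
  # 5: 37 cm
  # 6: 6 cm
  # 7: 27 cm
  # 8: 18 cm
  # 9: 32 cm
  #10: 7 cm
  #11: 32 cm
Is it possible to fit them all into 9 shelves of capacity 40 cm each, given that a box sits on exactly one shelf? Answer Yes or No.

A valid assignment using 8 shelves:
  shelf 1: 37 = 37
  shelf 2: 32 + 7 = 39
  shelf 3: 32 + 6 = 38
  shelf 4: 31 = 31
  shelf 5: 30 = 30
  shelf 6: 29 = 29
  shelf 7: 27 = 27
  shelf 8: 21 + 18 = 39
That uses only 8 ≤ 9, so 9 shelves are enough.

Yes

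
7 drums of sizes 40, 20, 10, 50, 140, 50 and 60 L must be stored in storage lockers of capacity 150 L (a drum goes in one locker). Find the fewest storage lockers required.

3

Total = 140 + 60 + 50 + 50 + 40 + 20 + 10 = 370 L.
Lower bound: ⌈370/150⌉ = 3 storage lockers.
A packing using 3 storage lockers:
  locker 1: 140 + 10 = 150
  locker 2: 60 + 50 + 40 = 150
  locker 3: 50 + 20 = 70
This matches the lower bound, so 3 is optimal.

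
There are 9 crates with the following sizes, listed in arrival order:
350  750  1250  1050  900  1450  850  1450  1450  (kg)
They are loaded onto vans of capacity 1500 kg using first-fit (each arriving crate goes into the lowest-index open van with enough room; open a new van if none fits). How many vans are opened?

8

  350 → van 1 (new)  [load 350/1500]
  750 → van 1  [load 1100/1500]
  1250 → van 2 (new)  [load 1250/1500]
  1050 → van 3 (new)  [load 1050/1500]
  900 → van 4 (new)  [load 900/1500]
  1450 → van 5 (new)  [load 1450/1500]
  850 → van 6 (new)  [load 850/1500]
  1450 → van 7 (new)  [load 1450/1500]
  1450 → van 8 (new)  [load 1450/1500]
8 vans opened.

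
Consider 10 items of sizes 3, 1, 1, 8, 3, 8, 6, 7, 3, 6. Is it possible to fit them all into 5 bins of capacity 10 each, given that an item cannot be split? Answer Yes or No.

Yes

A valid assignment using 5 bins:
  bin 1: 8 + 1 + 1 = 10
  bin 2: 8 = 8
  bin 3: 7 + 3 = 10
  bin 4: 6 + 3 = 9
  bin 5: 6 + 3 = 9
Every load is within 10, so 5 bins suffice.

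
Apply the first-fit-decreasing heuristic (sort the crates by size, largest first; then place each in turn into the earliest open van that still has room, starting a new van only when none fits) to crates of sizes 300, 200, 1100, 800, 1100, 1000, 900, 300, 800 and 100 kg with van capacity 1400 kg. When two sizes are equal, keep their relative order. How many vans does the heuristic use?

6

Sorted descending: 1100, 1100, 1000, 900, 800, 800, 300, 300, 200, 100.
  1100 → van 1 (new)  [load 1100/1400]
  1100 → van 2 (new)  [load 1100/1400]
  1000 → van 3 (new)  [load 1000/1400]
  900 → van 4 (new)  [load 900/1400]
  800 → van 5 (new)  [load 800/1400]
  800 → van 6 (new)  [load 800/1400]
  300 → van 1  [load 1400/1400]
  300 → van 2  [load 1400/1400]
  200 → van 3  [load 1200/1400]
  100 → van 3  [load 1300/1400]
6 vans opened.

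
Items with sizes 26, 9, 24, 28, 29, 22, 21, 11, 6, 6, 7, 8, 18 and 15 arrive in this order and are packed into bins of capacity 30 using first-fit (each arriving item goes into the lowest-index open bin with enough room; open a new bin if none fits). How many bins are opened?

  26 → bin 1 (new)  [load 26/30]
  9 → bin 2 (new)  [load 9/30]
  24 → bin 3 (new)  [load 24/30]
  28 → bin 4 (new)  [load 28/30]
  29 → bin 5 (new)  [load 29/30]
  22 → bin 6 (new)  [load 22/30]
  21 → bin 2  [load 30/30]
  11 → bin 7 (new)  [load 11/30]
  6 → bin 3  [load 30/30]
  6 → bin 6  [load 28/30]
  7 → bin 7  [load 18/30]
  8 → bin 7  [load 26/30]
  18 → bin 8 (new)  [load 18/30]
  15 → bin 9 (new)  [load 15/30]
9 bins opened.

9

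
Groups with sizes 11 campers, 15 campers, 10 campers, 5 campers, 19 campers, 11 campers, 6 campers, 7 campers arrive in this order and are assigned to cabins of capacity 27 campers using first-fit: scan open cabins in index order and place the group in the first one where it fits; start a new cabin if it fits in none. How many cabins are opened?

  11 → cabin 1 (new)  [load 11/27]
  15 → cabin 1  [load 26/27]
  10 → cabin 2 (new)  [load 10/27]
  5 → cabin 2  [load 15/27]
  19 → cabin 3 (new)  [load 19/27]
  11 → cabin 2  [load 26/27]
  6 → cabin 3  [load 25/27]
  7 → cabin 4 (new)  [load 7/27]
4 cabins opened.

4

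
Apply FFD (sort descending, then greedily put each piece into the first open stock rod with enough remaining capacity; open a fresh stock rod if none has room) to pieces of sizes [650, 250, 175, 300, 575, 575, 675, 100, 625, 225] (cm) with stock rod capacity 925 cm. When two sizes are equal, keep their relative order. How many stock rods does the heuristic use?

Sorted descending: 675, 650, 625, 575, 575, 300, 250, 225, 175, 100.
  675 → stock rod 1 (new)  [load 675/925]
  650 → stock rod 2 (new)  [load 650/925]
  625 → stock rod 3 (new)  [load 625/925]
  575 → stock rod 4 (new)  [load 575/925]
  575 → stock rod 5 (new)  [load 575/925]
  300 → stock rod 3  [load 925/925]
  250 → stock rod 1  [load 925/925]
  225 → stock rod 2  [load 875/925]
  175 → stock rod 4  [load 750/925]
  100 → stock rod 4  [load 850/925]
5 stock rods opened.

5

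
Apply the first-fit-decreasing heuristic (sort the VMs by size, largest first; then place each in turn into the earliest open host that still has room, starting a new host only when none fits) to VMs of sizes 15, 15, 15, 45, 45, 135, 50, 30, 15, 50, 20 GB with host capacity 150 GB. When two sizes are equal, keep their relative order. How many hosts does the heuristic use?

3

Sorted descending: 135, 50, 50, 45, 45, 30, 20, 15, 15, 15, 15.
  135 → host 1 (new)  [load 135/150]
  50 → host 2 (new)  [load 50/150]
  50 → host 2  [load 100/150]
  45 → host 2  [load 145/150]
  45 → host 3 (new)  [load 45/150]
  30 → host 3  [load 75/150]
  20 → host 3  [load 95/150]
  15 → host 1  [load 150/150]
  15 → host 3  [load 110/150]
  15 → host 3  [load 125/150]
  15 → host 3  [load 140/150]
3 hosts opened.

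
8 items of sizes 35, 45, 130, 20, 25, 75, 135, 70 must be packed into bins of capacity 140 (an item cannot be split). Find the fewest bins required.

Total = 135 + 130 + 75 + 70 + 45 + 35 + 25 + 20 = 535.
Lower bound: ⌈535/140⌉ = 4 bins.
A packing using 4 bins:
  bin 1: 135 = 135
  bin 2: 130 = 130
  bin 3: 75 + 45 + 20 = 140
  bin 4: 70 + 35 + 25 = 130
This matches the lower bound, so 4 is optimal.

4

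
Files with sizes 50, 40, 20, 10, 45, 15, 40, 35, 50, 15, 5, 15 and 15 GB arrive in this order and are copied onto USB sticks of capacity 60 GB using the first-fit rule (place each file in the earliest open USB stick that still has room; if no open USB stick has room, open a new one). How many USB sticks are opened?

  50 → USB stick 1 (new)  [load 50/60]
  40 → USB stick 2 (new)  [load 40/60]
  20 → USB stick 2  [load 60/60]
  10 → USB stick 1  [load 60/60]
  45 → USB stick 3 (new)  [load 45/60]
  15 → USB stick 3  [load 60/60]
  40 → USB stick 4 (new)  [load 40/60]
  35 → USB stick 5 (new)  [load 35/60]
  50 → USB stick 6 (new)  [load 50/60]
  15 → USB stick 4  [load 55/60]
  5 → USB stick 4  [load 60/60]
  15 → USB stick 5  [load 50/60]
  15 → USB stick 7 (new)  [load 15/60]
7 USB sticks opened.

7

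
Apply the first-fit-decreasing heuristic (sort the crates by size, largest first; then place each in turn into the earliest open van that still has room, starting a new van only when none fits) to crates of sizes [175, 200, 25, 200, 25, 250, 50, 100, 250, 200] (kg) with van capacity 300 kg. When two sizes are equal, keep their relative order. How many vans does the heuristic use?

6

Sorted descending: 250, 250, 200, 200, 200, 175, 100, 50, 25, 25.
  250 → van 1 (new)  [load 250/300]
  250 → van 2 (new)  [load 250/300]
  200 → van 3 (new)  [load 200/300]
  200 → van 4 (new)  [load 200/300]
  200 → van 5 (new)  [load 200/300]
  175 → van 6 (new)  [load 175/300]
  100 → van 3  [load 300/300]
  50 → van 1  [load 300/300]
  25 → van 2  [load 275/300]
  25 → van 2  [load 300/300]
6 vans opened.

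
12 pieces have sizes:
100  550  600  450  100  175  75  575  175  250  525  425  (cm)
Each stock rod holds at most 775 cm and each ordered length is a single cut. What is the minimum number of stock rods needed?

Total = 600 + 575 + 550 + 525 + 450 + 425 + 250 + 175 + 175 + 100 + 100 + 75 = 4000 cm.
Lower bound: ⌈4000/775⌉ = 6 stock rods.
A packing using 6 stock rods:
  stock rod 1: 600 + 175 = 775
  stock rod 2: 575 + 175 = 750
  stock rod 3: 550 + 100 + 100 = 750
  stock rod 4: 525 + 250 = 775
  stock rod 5: 450 + 75 = 525
  stock rod 6: 425 = 425
This matches the lower bound, so 6 is optimal.

6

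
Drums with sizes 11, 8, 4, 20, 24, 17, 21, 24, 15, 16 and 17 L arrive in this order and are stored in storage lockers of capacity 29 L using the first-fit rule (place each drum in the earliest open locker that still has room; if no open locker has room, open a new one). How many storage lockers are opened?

  11 → locker 1 (new)  [load 11/29]
  8 → locker 1  [load 19/29]
  4 → locker 1  [load 23/29]
  20 → locker 2 (new)  [load 20/29]
  24 → locker 3 (new)  [load 24/29]
  17 → locker 4 (new)  [load 17/29]
  21 → locker 5 (new)  [load 21/29]
  24 → locker 6 (new)  [load 24/29]
  15 → locker 7 (new)  [load 15/29]
  16 → locker 8 (new)  [load 16/29]
  17 → locker 9 (new)  [load 17/29]
9 storage lockers opened.

9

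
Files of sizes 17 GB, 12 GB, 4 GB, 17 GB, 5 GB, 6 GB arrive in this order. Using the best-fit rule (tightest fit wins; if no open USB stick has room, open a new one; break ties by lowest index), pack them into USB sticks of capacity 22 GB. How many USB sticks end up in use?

  17 → USB stick 1 (new)  [load 17/22]
  12 → USB stick 2 (new)  [load 12/22]
  4 → USB stick 1  [load 21/22]
  17 → USB stick 3 (new)  [load 17/22]
  5 → USB stick 3  [load 22/22]
  6 → USB stick 2  [load 18/22]
3 USB sticks opened.

3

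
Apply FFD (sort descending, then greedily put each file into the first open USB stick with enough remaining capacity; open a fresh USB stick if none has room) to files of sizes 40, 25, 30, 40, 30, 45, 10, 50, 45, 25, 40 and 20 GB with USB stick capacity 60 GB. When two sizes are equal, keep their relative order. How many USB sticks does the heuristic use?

8

Sorted descending: 50, 45, 45, 40, 40, 40, 30, 30, 25, 25, 20, 10.
  50 → USB stick 1 (new)  [load 50/60]
  45 → USB stick 2 (new)  [load 45/60]
  45 → USB stick 3 (new)  [load 45/60]
  40 → USB stick 4 (new)  [load 40/60]
  40 → USB stick 5 (new)  [load 40/60]
  40 → USB stick 6 (new)  [load 40/60]
  30 → USB stick 7 (new)  [load 30/60]
  30 → USB stick 7  [load 60/60]
  25 → USB stick 8 (new)  [load 25/60]
  25 → USB stick 8  [load 50/60]
  20 → USB stick 4  [load 60/60]
  10 → USB stick 1  [load 60/60]
8 USB sticks opened.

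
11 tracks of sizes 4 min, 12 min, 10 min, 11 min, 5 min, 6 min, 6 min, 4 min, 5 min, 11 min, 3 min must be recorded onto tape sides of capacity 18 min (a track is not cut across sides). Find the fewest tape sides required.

5

Total = 12 + 11 + 11 + 10 + 6 + 6 + 5 + 5 + 4 + 4 + 3 = 77 min.
Lower bound: ⌈77/18⌉ = 5 tape sides.
A packing using 5 tape sides:
  side 1: 12 + 6 = 18
  side 2: 11 + 6 = 17
  side 3: 11 + 5 = 16
  side 4: 10 + 5 + 3 = 18
  side 5: 4 + 4 = 8
This matches the lower bound, so 5 is optimal.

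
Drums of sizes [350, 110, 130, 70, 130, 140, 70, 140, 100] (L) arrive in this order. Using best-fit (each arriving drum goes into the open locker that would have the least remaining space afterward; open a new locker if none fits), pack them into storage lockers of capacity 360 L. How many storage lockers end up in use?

4

  350 → locker 1 (new)  [load 350/360]
  110 → locker 2 (new)  [load 110/360]
  130 → locker 2  [load 240/360]
  70 → locker 2  [load 310/360]
  130 → locker 3 (new)  [load 130/360]
  140 → locker 3  [load 270/360]
  70 → locker 3  [load 340/360]
  140 → locker 4 (new)  [load 140/360]
  100 → locker 4  [load 240/360]
4 storage lockers opened.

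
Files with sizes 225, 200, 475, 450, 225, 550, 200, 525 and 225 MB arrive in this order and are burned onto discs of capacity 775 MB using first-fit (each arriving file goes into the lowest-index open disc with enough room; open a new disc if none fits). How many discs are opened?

  225 → disc 1 (new)  [load 225/775]
  200 → disc 1  [load 425/775]
  475 → disc 2 (new)  [load 475/775]
  450 → disc 3 (new)  [load 450/775]
  225 → disc 1  [load 650/775]
  550 → disc 4 (new)  [load 550/775]
  200 → disc 2  [load 675/775]
  525 → disc 5 (new)  [load 525/775]
  225 → disc 3  [load 675/775]
5 discs opened.

5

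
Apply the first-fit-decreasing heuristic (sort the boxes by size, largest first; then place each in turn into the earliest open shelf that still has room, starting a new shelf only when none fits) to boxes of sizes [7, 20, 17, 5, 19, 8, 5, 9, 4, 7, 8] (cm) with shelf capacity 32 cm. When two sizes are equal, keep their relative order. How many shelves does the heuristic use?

4

Sorted descending: 20, 19, 17, 9, 8, 8, 7, 7, 5, 5, 4.
  20 → shelf 1 (new)  [load 20/32]
  19 → shelf 2 (new)  [load 19/32]
  17 → shelf 3 (new)  [load 17/32]
  9 → shelf 1  [load 29/32]
  8 → shelf 2  [load 27/32]
  8 → shelf 3  [load 25/32]
  7 → shelf 3  [load 32/32]
  7 → shelf 4 (new)  [load 7/32]
  5 → shelf 2  [load 32/32]
  5 → shelf 4  [load 12/32]
  4 → shelf 4  [load 16/32]
4 shelves opened.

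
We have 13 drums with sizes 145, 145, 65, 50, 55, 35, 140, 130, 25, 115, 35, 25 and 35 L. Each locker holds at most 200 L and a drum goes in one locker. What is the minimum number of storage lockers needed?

6

Total = 145 + 145 + 140 + 130 + 115 + 65 + 55 + 50 + 35 + 35 + 35 + 25 + 25 = 1000 L.
Lower bound: ⌈1000/200⌉ = 5 storage lockers.
A packing using 6 storage lockers:
  locker 1: 145 + 55 = 200
  locker 2: 145 + 50 = 195
  locker 3: 140 + 35 + 25 = 200
  locker 4: 130 + 65 = 195
  locker 5: 115 + 35 + 35 = 185
  locker 6: 25 = 25
No arrangement into 5 storage lockers stays within capacity, so 6 is optimal.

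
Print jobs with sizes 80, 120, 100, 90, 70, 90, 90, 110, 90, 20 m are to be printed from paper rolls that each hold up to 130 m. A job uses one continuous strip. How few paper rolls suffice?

Total = 120 + 110 + 100 + 90 + 90 + 90 + 90 + 80 + 70 + 20 = 860 m.
Lower bound: ⌈860/130⌉ = 7 paper rolls.
Also, 9 print jobs each exceed 65 m, and no two of those can share a roll, so at least 9 paper rolls are needed.
A packing using 9 paper rolls:
  roll 1: 120 = 120
  roll 2: 110 + 20 = 130
  roll 3: 100 = 100
  roll 4: 90 = 90
  roll 5: 90 = 90
  roll 6: 90 = 90
  roll 7: 90 = 90
  roll 8: 80 = 80
  roll 9: 70 = 70
This matches the lower bound, so 9 is optimal.

9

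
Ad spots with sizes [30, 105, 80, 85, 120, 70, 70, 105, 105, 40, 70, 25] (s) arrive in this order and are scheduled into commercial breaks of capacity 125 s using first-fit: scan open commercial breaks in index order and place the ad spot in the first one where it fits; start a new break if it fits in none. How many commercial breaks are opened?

  30 → break 1 (new)  [load 30/125]
  105 → break 2 (new)  [load 105/125]
  80 → break 1  [load 110/125]
  85 → break 3 (new)  [load 85/125]
  120 → break 4 (new)  [load 120/125]
  70 → break 5 (new)  [load 70/125]
  70 → break 6 (new)  [load 70/125]
  105 → break 7 (new)  [load 105/125]
  105 → break 8 (new)  [load 105/125]
  40 → break 3  [load 125/125]
  70 → break 9 (new)  [load 70/125]
  25 → break 5  [load 95/125]
9 commercial breaks opened.

9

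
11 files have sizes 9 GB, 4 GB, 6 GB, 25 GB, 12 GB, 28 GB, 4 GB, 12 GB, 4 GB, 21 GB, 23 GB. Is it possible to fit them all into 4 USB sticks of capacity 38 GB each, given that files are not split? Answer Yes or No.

A valid assignment using 4 USB sticks:
  USB stick 1: 28 + 6 + 4 = 38
  USB stick 2: 25 + 12 = 37
  USB stick 3: 23 + 12 = 35
  USB stick 4: 21 + 9 + 4 + 4 = 38
Every load is within 38 GB, so 4 USB sticks suffice.

Yes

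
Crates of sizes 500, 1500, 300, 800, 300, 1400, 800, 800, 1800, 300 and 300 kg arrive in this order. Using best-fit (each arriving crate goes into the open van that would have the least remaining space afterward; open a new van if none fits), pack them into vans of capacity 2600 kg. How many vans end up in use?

4

  500 → van 1 (new)  [load 500/2600]
  1500 → van 1  [load 2000/2600]
  300 → van 1  [load 2300/2600]
  800 → van 2 (new)  [load 800/2600]
  300 → van 1  [load 2600/2600]
  1400 → van 2  [load 2200/2600]
  800 → van 3 (new)  [load 800/2600]
  800 → van 3  [load 1600/2600]
  1800 → van 4 (new)  [load 1800/2600]
  300 → van 2  [load 2500/2600]
  300 → van 4  [load 2100/2600]
4 vans opened.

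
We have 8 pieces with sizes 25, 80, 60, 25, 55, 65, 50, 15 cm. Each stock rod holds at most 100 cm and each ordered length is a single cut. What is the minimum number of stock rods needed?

5

Total = 80 + 65 + 60 + 55 + 50 + 25 + 25 + 15 = 375 cm.
Lower bound: ⌈375/100⌉ = 4 stock rods.
A packing using 5 stock rods:
  stock rod 1: 80 + 15 = 95
  stock rod 2: 65 + 25 = 90
  stock rod 3: 60 + 25 = 85
  stock rod 4: 55 = 55
  stock rod 5: 50 = 50
No arrangement into 4 stock rods stays within capacity, so 5 is optimal.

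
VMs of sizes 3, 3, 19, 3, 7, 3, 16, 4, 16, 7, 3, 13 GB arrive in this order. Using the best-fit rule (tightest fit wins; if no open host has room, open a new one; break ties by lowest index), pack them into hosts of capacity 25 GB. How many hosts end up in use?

  3 → host 1 (new)  [load 3/25]
  3 → host 1  [load 6/25]
  19 → host 1  [load 25/25]
  3 → host 2 (new)  [load 3/25]
  7 → host 2  [load 10/25]
  3 → host 2  [load 13/25]
  16 → host 3 (new)  [load 16/25]
  4 → host 3  [load 20/25]
  16 → host 4 (new)  [load 16/25]
  7 → host 4  [load 23/25]
  3 → host 3  [load 23/25]
  13 → host 5 (new)  [load 13/25]
5 hosts opened.

5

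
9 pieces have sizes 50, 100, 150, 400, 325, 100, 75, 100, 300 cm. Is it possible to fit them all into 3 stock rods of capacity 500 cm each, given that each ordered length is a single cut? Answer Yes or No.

Total = 1600 cm; ⌈1600/500⌉ = 4.
At least 4 stock rods are required, but only 3 are allowed.

No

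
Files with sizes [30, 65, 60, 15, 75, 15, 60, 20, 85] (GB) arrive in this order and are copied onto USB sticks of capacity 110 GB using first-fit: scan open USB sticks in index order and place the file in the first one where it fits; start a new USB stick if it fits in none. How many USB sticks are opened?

5

  30 → USB stick 1 (new)  [load 30/110]
  65 → USB stick 1  [load 95/110]
  60 → USB stick 2 (new)  [load 60/110]
  15 → USB stick 1  [load 110/110]
  75 → USB stick 3 (new)  [load 75/110]
  15 → USB stick 2  [load 75/110]
  60 → USB stick 4 (new)  [load 60/110]
  20 → USB stick 2  [load 95/110]
  85 → USB stick 5 (new)  [load 85/110]
5 USB sticks opened.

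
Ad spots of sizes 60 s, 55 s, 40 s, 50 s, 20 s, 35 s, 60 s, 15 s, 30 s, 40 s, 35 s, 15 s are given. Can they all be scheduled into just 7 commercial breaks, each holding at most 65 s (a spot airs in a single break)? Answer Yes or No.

Total = 455 s; ⌈455/65⌉ = 7.
8 ad spots each exceed half the capacity and cannot share a break, forcing at least 8 commercial breaks.
At least 8 commercial breaks are required, but only 7 are allowed.

No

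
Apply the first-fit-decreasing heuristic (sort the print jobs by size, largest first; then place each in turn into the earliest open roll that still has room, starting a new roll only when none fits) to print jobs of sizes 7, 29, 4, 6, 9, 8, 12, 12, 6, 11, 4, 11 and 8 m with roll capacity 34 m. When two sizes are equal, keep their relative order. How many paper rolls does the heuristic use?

4

Sorted descending: 29, 12, 12, 11, 11, 9, 8, 8, 7, 6, 6, 4, 4.
  29 → roll 1 (new)  [load 29/34]
  12 → roll 2 (new)  [load 12/34]
  12 → roll 2  [load 24/34]
  11 → roll 3 (new)  [load 11/34]
  11 → roll 3  [load 22/34]
  9 → roll 2  [load 33/34]
  8 → roll 3  [load 30/34]
  8 → roll 4 (new)  [load 8/34]
  7 → roll 4  [load 15/34]
  6 → roll 4  [load 21/34]
  6 → roll 4  [load 27/34]
  4 → roll 1  [load 33/34]
  4 → roll 3  [load 34/34]
4 paper rolls opened.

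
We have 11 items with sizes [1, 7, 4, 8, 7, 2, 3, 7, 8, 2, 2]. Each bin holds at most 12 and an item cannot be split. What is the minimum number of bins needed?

Total = 8 + 8 + 7 + 7 + 7 + 4 + 3 + 2 + 2 + 2 + 1 = 51.
Lower bound: ⌈51/12⌉ = 5 bins.
A packing using 5 bins:
  bin 1: 8 + 4 = 12
  bin 2: 8 + 3 + 1 = 12
  bin 3: 7 + 2 + 2 = 11
  bin 4: 7 + 2 = 9
  bin 5: 7 = 7
This matches the lower bound, so 5 is optimal.

5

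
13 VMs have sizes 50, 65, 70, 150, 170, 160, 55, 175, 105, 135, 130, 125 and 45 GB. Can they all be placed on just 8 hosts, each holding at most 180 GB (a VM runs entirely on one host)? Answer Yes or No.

No

Total = 1435 GB; ⌈1435/180⌉ = 8.
The bound of 8 does not rule out 8, but exhaustive search shows no assignment into 8 hosts of capacity 180 GB exists — the minimum is 9.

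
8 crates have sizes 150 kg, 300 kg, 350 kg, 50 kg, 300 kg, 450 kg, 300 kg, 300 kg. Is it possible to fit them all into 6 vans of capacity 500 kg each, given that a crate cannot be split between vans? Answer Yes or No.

A valid assignment using 6 vans:
  van 1: 450 + 50 = 500
  van 2: 350 + 150 = 500
  van 3: 300 = 300
  van 4: 300 = 300
  van 5: 300 = 300
  van 6: 300 = 300
Every load is within 500 kg, so 6 vans suffice.

Yes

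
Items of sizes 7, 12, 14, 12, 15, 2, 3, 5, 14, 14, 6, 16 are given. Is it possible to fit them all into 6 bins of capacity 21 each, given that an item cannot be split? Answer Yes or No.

No

Total = 120; ⌈120/21⌉ = 6.
7 items each exceed half the capacity and cannot share a bin, forcing at least 7 bins.
At least 7 bins are required, but only 6 are allowed.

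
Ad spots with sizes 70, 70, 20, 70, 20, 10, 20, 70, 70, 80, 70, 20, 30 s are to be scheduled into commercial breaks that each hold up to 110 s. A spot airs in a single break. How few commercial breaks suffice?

7

Total = 80 + 70 + 70 + 70 + 70 + 70 + 70 + 30 + 20 + 20 + 20 + 20 + 10 = 620 s.
Lower bound: ⌈620/110⌉ = 6 commercial breaks.
Also, 7 ad spots each exceed 55 s, and no two of those can share a break, so at least 7 commercial breaks are needed.
A packing using 7 commercial breaks:
  break 1: 80 + 30 = 110
  break 2: 70 + 20 + 20 = 110
  break 3: 70 + 20 + 20 = 110
  break 4: 70 + 10 = 80
  break 5: 70 = 70
  break 6: 70 = 70
  break 7: 70 = 70
This matches the lower bound, so 7 is optimal.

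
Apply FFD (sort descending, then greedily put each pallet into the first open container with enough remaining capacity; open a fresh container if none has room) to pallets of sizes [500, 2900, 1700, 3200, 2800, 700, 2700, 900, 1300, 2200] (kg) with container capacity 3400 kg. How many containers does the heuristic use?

6

Sorted descending: 3200, 2900, 2800, 2700, 2200, 1700, 1300, 900, 700, 500.
  3200 → container 1 (new)  [load 3200/3400]
  2900 → container 2 (new)  [load 2900/3400]
  2800 → container 3 (new)  [load 2800/3400]
  2700 → container 4 (new)  [load 2700/3400]
  2200 → container 5 (new)  [load 2200/3400]
  1700 → container 6 (new)  [load 1700/3400]
  1300 → container 6  [load 3000/3400]
  900 → container 5  [load 3100/3400]
  700 → container 4  [load 3400/3400]
  500 → container 2  [load 3400/3400]
6 containers opened.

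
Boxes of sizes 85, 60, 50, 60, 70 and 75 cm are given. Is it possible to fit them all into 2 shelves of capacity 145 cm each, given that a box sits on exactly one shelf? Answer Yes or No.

No

Total = 400 cm; ⌈400/145⌉ = 3.
At least 3 shelves are required, but only 2 are allowed.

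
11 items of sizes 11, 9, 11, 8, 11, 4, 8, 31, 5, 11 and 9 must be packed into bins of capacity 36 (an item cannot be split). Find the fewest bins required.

4

Total = 31 + 11 + 11 + 11 + 11 + 9 + 9 + 8 + 8 + 5 + 4 = 118.
Lower bound: ⌈118/36⌉ = 4 bins.
A packing using 4 bins:
  bin 1: 31 + 5 = 36
  bin 2: 11 + 11 + 11 = 33
  bin 3: 11 + 9 + 9 + 4 = 33
  bin 4: 8 + 8 = 16
This matches the lower bound, so 4 is optimal.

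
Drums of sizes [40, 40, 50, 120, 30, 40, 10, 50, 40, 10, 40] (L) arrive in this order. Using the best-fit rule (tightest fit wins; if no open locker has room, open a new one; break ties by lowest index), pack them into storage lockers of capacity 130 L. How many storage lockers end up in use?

  40 → locker 1 (new)  [load 40/130]
  40 → locker 1  [load 80/130]
  50 → locker 1  [load 130/130]
  120 → locker 2 (new)  [load 120/130]
  30 → locker 3 (new)  [load 30/130]
  40 → locker 3  [load 70/130]
  10 → locker 2  [load 130/130]
  50 → locker 3  [load 120/130]
  40 → locker 4 (new)  [load 40/130]
  10 → locker 3  [load 130/130]
  40 → locker 4  [load 80/130]
4 storage lockers opened.

4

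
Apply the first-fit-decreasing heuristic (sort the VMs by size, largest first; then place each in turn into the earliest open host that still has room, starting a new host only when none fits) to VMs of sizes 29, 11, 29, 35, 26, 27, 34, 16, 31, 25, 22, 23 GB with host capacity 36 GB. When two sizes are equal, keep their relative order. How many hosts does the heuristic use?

Sorted descending: 35, 34, 31, 29, 29, 27, 26, 25, 23, 22, 16, 11.
  35 → host 1 (new)  [load 35/36]
  34 → host 2 (new)  [load 34/36]
  31 → host 3 (new)  [load 31/36]
  29 → host 4 (new)  [load 29/36]
  29 → host 5 (new)  [load 29/36]
  27 → host 6 (new)  [load 27/36]
  26 → host 7 (new)  [load 26/36]
  25 → host 8 (new)  [load 25/36]
  23 → host 9 (new)  [load 23/36]
  22 → host 10 (new)  [load 22/36]
  16 → host 11 (new)  [load 16/36]
  11 → host 8  [load 36/36]
11 hosts opened.

11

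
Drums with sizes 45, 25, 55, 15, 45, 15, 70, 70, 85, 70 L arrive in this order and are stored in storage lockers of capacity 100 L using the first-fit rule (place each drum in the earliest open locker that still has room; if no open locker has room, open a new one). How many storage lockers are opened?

6

  45 → locker 1 (new)  [load 45/100]
  25 → locker 1  [load 70/100]
  55 → locker 2 (new)  [load 55/100]
  15 → locker 1  [load 85/100]
  45 → locker 2  [load 100/100]
  15 → locker 1  [load 100/100]
  70 → locker 3 (new)  [load 70/100]
  70 → locker 4 (new)  [load 70/100]
  85 → locker 5 (new)  [load 85/100]
  70 → locker 6 (new)  [load 70/100]
6 storage lockers opened.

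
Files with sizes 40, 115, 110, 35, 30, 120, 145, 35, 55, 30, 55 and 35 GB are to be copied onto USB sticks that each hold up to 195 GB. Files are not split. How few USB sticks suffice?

5

Total = 145 + 120 + 115 + 110 + 55 + 55 + 40 + 35 + 35 + 35 + 30 + 30 = 805 GB.
Lower bound: ⌈805/195⌉ = 5 USB sticks.
A packing using 5 USB sticks:
  USB stick 1: 145 + 40 = 185
  USB stick 2: 120 + 55 = 175
  USB stick 3: 115 + 55 = 170
  USB stick 4: 110 + 35 + 35 = 180
  USB stick 5: 35 + 30 + 30 = 95
This matches the lower bound, so 5 is optimal.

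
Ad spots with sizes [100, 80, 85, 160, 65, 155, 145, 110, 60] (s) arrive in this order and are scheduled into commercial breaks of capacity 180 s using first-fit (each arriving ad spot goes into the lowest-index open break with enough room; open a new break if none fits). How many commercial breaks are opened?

  100 → break 1 (new)  [load 100/180]
  80 → break 1  [load 180/180]
  85 → break 2 (new)  [load 85/180]
  160 → break 3 (new)  [load 160/180]
  65 → break 2  [load 150/180]
  155 → break 4 (new)  [load 155/180]
  145 → break 5 (new)  [load 145/180]
  110 → break 6 (new)  [load 110/180]
  60 → break 6  [load 170/180]
6 commercial breaks opened.

6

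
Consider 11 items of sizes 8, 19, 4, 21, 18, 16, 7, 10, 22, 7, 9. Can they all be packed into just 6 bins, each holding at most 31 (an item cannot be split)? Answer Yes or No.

A valid assignment using 5 bins:
  bin 1: 22 + 9 = 31
  bin 2: 21 + 10 = 31
  bin 3: 19 + 8 + 4 = 31
  bin 4: 18 + 7 = 25
  bin 5: 16 + 7 = 23
That uses only 5 ≤ 6, so 6 bins are enough.

Yes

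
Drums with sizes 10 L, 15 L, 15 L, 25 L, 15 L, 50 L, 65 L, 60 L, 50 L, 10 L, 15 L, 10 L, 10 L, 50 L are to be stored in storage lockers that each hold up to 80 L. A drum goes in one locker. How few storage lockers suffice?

6

Total = 65 + 60 + 50 + 50 + 50 + 25 + 15 + 15 + 15 + 15 + 10 + 10 + 10 + 10 = 400 L.
Lower bound: ⌈400/80⌉ = 5 storage lockers.
A packing using 6 storage lockers:
  locker 1: 65 + 15 = 80
  locker 2: 60 + 15 = 75
  locker 3: 50 + 25 = 75
  locker 4: 50 + 15 + 15 = 80
  locker 5: 50 + 10 + 10 + 10 = 80
  locker 6: 10 = 10
No arrangement into 5 storage lockers stays within capacity, so 6 is optimal.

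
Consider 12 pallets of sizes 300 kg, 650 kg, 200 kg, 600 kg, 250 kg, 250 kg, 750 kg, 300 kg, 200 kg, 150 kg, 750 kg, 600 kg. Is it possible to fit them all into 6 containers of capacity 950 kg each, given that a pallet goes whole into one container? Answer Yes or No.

A valid assignment using 6 containers:
  container 1: 750 + 200 = 950
  container 2: 750 + 200 = 950
  container 3: 650 + 300 = 950
  container 4: 600 + 300 = 900
  container 5: 600 + 250 = 850
  container 6: 250 + 150 = 400
Every load is within 950 kg, so 6 containers suffice.

Yes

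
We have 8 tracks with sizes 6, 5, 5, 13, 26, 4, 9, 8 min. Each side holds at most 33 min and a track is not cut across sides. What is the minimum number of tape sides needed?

Total = 26 + 13 + 9 + 8 + 6 + 5 + 5 + 4 = 76 min.
Lower bound: ⌈76/33⌉ = 3 tape sides.
A packing using 3 tape sides:
  side 1: 26 + 6 = 32
  side 2: 13 + 9 + 8 = 30
  side 3: 5 + 5 + 4 = 14
This matches the lower bound, so 3 is optimal.

3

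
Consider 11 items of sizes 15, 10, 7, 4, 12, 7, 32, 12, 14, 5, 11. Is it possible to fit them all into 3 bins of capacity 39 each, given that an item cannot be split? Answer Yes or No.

Total = 129; ⌈129/39⌉ = 4.
At least 4 bins are required, but only 3 are allowed.

No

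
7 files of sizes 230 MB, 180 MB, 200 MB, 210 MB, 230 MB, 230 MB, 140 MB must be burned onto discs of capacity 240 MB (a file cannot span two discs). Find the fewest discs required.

7

Total = 230 + 230 + 230 + 210 + 200 + 180 + 140 = 1420 MB.
Lower bound: ⌈1420/240⌉ = 6 discs.
Also, 7 files each exceed 120 MB, and no two of those can share a disc, so at least 7 discs are needed.
A packing using 7 discs:
  disc 1: 230 = 230
  disc 2: 230 = 230
  disc 3: 230 = 230
  disc 4: 210 = 210
  disc 5: 200 = 200
  disc 6: 180 = 180
  disc 7: 140 = 140
This matches the lower bound, so 7 is optimal.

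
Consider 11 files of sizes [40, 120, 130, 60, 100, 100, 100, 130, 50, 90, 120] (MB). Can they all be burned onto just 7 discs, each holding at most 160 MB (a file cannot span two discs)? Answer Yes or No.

Total = 1040 MB; ⌈1040/160⌉ = 7.
8 files each exceed half the capacity and cannot share a disc, forcing at least 8 discs.
At least 8 discs are required, but only 7 are allowed.

No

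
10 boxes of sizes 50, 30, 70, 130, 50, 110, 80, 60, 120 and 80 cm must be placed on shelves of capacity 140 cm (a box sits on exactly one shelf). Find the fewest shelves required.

Total = 130 + 120 + 110 + 80 + 80 + 70 + 60 + 50 + 50 + 30 = 780 cm.
Lower bound: ⌈780/140⌉ = 6 shelves.
A packing using 6 shelves:
  shelf 1: 130 = 130
  shelf 2: 120 = 120
  shelf 3: 110 + 30 = 140
  shelf 4: 80 + 60 = 140
  shelf 5: 80 + 50 = 130
  shelf 6: 70 + 50 = 120
This matches the lower bound, so 6 is optimal.

6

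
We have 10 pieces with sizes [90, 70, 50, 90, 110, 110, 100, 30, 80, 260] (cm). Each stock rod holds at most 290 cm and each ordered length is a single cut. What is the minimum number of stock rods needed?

Total = 260 + 110 + 110 + 100 + 90 + 90 + 80 + 70 + 50 + 30 = 990 cm.
Lower bound: ⌈990/290⌉ = 4 stock rods.
A packing using 4 stock rods:
  stock rod 1: 260 + 30 = 290
  stock rod 2: 110 + 110 + 70 = 290
  stock rod 3: 100 + 90 + 90 = 280
  stock rod 4: 80 + 50 = 130
This matches the lower bound, so 4 is optimal.

4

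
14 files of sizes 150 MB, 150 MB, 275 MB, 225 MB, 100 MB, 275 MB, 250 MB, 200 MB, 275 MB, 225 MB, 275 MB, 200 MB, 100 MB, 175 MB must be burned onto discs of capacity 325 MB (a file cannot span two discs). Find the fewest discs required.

11

Total = 275 + 275 + 275 + 275 + 250 + 225 + 225 + 200 + 200 + 175 + 150 + 150 + 100 + 100 = 2875 MB.
Lower bound: ⌈2875/325⌉ = 9 discs.
Also, 10 files each exceed 325/2 MB, and no two of those can share a disc, so at least 10 discs are needed.
A packing using 11 discs:
  disc 1: 275 = 275
  disc 2: 275 = 275
  disc 3: 275 = 275
  disc 4: 275 = 275
  disc 5: 250 = 250
  disc 6: 225 + 100 = 325
  disc 7: 225 + 100 = 325
  disc 8: 200 = 200
  disc 9: 200 = 200
  disc 10: 175 + 150 = 325
  disc 11: 150 = 150
No arrangement into 10 discs stays within capacity, so 11 is optimal.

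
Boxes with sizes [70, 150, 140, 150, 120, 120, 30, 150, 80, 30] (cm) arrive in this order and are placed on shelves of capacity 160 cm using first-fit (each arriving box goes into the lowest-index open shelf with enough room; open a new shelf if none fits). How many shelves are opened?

8

  70 → shelf 1 (new)  [load 70/160]
  150 → shelf 2 (new)  [load 150/160]
  140 → shelf 3 (new)  [load 140/160]
  150 → shelf 4 (new)  [load 150/160]
  120 → shelf 5 (new)  [load 120/160]
  120 → shelf 6 (new)  [load 120/160]
  30 → shelf 1  [load 100/160]
  150 → shelf 7 (new)  [load 150/160]
  80 → shelf 8 (new)  [load 80/160]
  30 → shelf 1  [load 130/160]
8 shelves opened.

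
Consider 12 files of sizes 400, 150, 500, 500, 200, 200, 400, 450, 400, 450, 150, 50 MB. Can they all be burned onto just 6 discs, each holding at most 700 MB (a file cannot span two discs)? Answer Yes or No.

Total = 3850 MB; ⌈3850/700⌉ = 6.
7 files each exceed half the capacity and cannot share a disc, forcing at least 7 discs.
At least 7 discs are required, but only 6 are allowed.

No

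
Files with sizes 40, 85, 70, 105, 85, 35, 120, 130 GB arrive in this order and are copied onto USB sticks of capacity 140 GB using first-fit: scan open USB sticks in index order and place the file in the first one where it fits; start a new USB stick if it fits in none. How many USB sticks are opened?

  40 → USB stick 1 (new)  [load 40/140]
  85 → USB stick 1  [load 125/140]
  70 → USB stick 2 (new)  [load 70/140]
  105 → USB stick 3 (new)  [load 105/140]
  85 → USB stick 4 (new)  [load 85/140]
  35 → USB stick 2  [load 105/140]
  120 → USB stick 5 (new)  [load 120/140]
  130 → USB stick 6 (new)  [load 130/140]
6 USB sticks opened.

6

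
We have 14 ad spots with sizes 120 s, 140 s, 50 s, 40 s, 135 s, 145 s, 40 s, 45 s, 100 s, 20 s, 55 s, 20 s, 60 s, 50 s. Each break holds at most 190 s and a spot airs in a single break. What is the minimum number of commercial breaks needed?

6

Total = 145 + 140 + 135 + 120 + 100 + 60 + 55 + 50 + 50 + 45 + 40 + 40 + 20 + 20 = 1020 s.
Lower bound: ⌈1020/190⌉ = 6 commercial breaks.
A packing using 6 commercial breaks:
  break 1: 145 + 45 = 190
  break 2: 140 + 50 = 190
  break 3: 135 + 55 = 190
  break 4: 120 + 60 = 180
  break 5: 100 + 50 + 40 = 190
  break 6: 40 + 20 + 20 = 80
This matches the lower bound, so 6 is optimal.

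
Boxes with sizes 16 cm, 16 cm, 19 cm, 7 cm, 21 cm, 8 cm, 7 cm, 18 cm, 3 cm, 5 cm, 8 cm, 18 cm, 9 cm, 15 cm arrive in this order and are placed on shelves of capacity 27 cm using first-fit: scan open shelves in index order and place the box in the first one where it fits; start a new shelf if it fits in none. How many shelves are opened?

7

  16 → shelf 1 (new)  [load 16/27]
  16 → shelf 2 (new)  [load 16/27]
  19 → shelf 3 (new)  [load 19/27]
  7 → shelf 1  [load 23/27]
  21 → shelf 4 (new)  [load 21/27]
  8 → shelf 2  [load 24/27]
  7 → shelf 3  [load 26/27]
  18 → shelf 5 (new)  [load 18/27]
  3 → shelf 1  [load 26/27]
  5 → shelf 4  [load 26/27]
  8 → shelf 5  [load 26/27]
  18 → shelf 6 (new)  [load 18/27]
  9 → shelf 6  [load 27/27]
  15 → shelf 7 (new)  [load 15/27]
7 shelves opened.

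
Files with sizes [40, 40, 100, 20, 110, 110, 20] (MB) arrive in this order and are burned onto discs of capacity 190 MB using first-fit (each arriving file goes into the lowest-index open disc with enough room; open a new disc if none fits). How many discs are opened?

3

  40 → disc 1 (new)  [load 40/190]
  40 → disc 1  [load 80/190]
  100 → disc 1  [load 180/190]
  20 → disc 2 (new)  [load 20/190]
  110 → disc 2  [load 130/190]
  110 → disc 3 (new)  [load 110/190]
  20 → disc 2  [load 150/190]
3 discs opened.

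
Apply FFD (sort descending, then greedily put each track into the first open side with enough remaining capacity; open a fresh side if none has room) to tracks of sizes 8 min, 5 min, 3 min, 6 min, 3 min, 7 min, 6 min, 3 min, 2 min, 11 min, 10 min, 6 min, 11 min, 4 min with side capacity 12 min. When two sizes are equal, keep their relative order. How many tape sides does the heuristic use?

Sorted descending: 11, 11, 10, 8, 7, 6, 6, 6, 5, 4, 3, 3, 3, 2.
  11 → side 1 (new)  [load 11/12]
  11 → side 2 (new)  [load 11/12]
  10 → side 3 (new)  [load 10/12]
  8 → side 4 (new)  [load 8/12]
  7 → side 5 (new)  [load 7/12]
  6 → side 6 (new)  [load 6/12]
  6 → side 6  [load 12/12]
  6 → side 7 (new)  [load 6/12]
  5 → side 5  [load 12/12]
  4 → side 4  [load 12/12]
  3 → side 7  [load 9/12]
  3 → side 7  [load 12/12]
  3 → side 8 (new)  [load 3/12]
  2 → side 3  [load 12/12]
8 tape sides opened.

8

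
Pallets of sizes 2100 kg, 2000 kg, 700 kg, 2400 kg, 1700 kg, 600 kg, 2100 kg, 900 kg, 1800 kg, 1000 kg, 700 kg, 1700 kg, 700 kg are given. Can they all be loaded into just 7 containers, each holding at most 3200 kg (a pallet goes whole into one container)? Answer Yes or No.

A valid assignment using 7 containers:
  container 1: 2400 + 700 = 3100
  container 2: 2100 + 1000 = 3100
  container 3: 2100 + 900 = 3000
  container 4: 2000 + 700 = 2700
  container 5: 1800 + 700 + 600 = 3100
  container 6: 1700 = 1700
  container 7: 1700 = 1700
Every load is within 3200 kg, so 7 containers suffice.

Yes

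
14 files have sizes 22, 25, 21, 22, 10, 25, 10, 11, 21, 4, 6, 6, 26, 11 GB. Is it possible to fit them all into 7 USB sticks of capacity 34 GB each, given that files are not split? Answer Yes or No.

Yes

A valid assignment using 7 USB sticks:
  USB stick 1: 26 + 6 = 32
  USB stick 2: 25 + 6 = 31
  USB stick 3: 25 + 4 = 29
  USB stick 4: 22 + 11 = 33
  USB stick 5: 22 + 11 = 33
  USB stick 6: 21 + 10 = 31
  USB stick 7: 21 + 10 = 31
Every load is within 34 GB, so 7 USB sticks suffice.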